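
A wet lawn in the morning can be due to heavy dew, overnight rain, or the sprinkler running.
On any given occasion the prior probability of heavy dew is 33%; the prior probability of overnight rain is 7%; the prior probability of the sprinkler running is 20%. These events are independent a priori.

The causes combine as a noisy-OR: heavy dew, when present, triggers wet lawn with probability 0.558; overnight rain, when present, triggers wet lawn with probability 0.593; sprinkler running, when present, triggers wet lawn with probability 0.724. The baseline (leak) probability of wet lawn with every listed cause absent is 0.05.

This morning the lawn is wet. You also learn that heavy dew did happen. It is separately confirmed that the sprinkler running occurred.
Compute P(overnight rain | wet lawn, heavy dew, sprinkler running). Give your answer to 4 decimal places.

P(overnight rain | wet lawn, heavy dew, sprinkler running) ≈ 0.0750

Under noisy-OR, P(wet lawn | causes) = 1 − (1−0.05)·∏(1−qᵢ) over the active causes.
Sum P(wet lawn|·) weighted by the priors over both values of overnight rain:
  P(wet lawn | heavy dew, sprinkler running) = 0.884108×0.93 + 0.952832×0.07
        = 0.822220 + 0.066698 = 0.888918
Keeping only the overnight rain-present terms gives 0.066698, so
  P(overnight rain | wet lawn, heavy dew, sprinkler running) = 0.066698 / 0.888918 ≈ 0.0750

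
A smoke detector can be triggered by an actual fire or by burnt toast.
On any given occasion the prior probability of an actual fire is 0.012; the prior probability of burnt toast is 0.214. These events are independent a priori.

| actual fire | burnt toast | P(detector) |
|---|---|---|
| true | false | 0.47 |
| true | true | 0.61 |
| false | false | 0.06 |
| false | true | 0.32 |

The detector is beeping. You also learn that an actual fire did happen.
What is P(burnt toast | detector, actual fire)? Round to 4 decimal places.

P(burnt toast | detector, actual fire) ≈ 0.2611

Numerator (weight on configurations with burnt toast): 0.61·0.214 = 0.130540
Normalizer over all consistent configurations: 0.47·0.786 + 0.61·0.214 = 0.499960
P(burnt toast | detector, actual fire) = 0.130540/0.499960 ≈ 0.2611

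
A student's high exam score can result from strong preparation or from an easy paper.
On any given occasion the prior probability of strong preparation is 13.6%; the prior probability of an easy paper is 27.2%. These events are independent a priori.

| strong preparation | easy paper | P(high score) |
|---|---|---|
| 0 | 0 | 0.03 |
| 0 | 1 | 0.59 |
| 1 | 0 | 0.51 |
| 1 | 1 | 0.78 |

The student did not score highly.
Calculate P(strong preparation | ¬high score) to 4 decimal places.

Numerator (weight on configurations with strong preparation): 0.048514 + 0.008138 = 0.056652
The normalizing constant is 0.97*0.864*0.728 + 0.41*0.864*0.272 + 0.49*0.136*0.728 + 0.22*0.136*0.272 = 0.763127
Posterior = 0.056652 / 0.763127 ≈ 0.0742

P(strong preparation | ¬high score) ≈ 0.0742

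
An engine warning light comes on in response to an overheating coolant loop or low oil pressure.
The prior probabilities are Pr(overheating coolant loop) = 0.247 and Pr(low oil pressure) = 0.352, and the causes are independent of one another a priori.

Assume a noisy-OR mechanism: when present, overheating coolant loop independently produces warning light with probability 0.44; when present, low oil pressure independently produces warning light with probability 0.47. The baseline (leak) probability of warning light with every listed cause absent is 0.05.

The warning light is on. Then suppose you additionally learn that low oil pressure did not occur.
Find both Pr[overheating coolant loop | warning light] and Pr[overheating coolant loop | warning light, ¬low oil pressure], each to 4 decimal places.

Pr[overheating coolant loop | warning light] ≈ 0.4682; Pr[overheating coolant loop | warning light, ¬low oil pressure] ≈ 0.7543

Under noisy-OR, P(warning light | causes) = 1 − (1−0.05)·∏(1−qᵢ) over the active causes.
Sum P(warning light|·) weighted by the priors over the 4 (overheating coolant loop, low oil pressure) configurations:
  P(warning light) = 0.05*0.753*0.648 + 0.4965*0.753*0.352 + 0.468*0.247*0.648 + 0.71804*0.247*0.352
        = 0.024397 + 0.131600 + 0.074906 + 0.062429 = 0.293332
Configurations with overheating coolant loop contribute 0.137335, so
  P(overheating coolant loop | warning light) = 0.137335 / 0.293332 ≈ 0.4682

Now condition on the additional information:
Numerator (weight on configurations with overheating coolant loop): 0.468·0.247 = 0.115596
Denominator P(warning light | ¬low oil pressure): 0.05·0.753 + 0.468·0.247 = 0.153246
P(overheating coolant loop | warning light, ¬low oil pressure) = 0.115596/0.153246 ≈ 0.7543
Ruling out low oil pressure raises the posterior on overheating coolant loop — the flip side of explaining away.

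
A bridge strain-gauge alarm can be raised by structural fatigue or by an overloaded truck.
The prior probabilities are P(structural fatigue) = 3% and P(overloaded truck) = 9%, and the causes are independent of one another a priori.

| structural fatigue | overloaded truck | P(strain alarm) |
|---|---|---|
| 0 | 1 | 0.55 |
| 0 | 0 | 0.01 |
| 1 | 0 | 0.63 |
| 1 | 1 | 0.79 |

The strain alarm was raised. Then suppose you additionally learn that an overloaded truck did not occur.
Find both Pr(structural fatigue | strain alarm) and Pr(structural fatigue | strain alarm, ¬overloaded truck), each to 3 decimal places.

For the numerator, keep only structural fatigue=true terms: 0.017199 + 0.002133 = 0.019332
Normalizer over all consistent configurations: 0.01×0.97×0.91 + 0.55×0.97×0.09 + 0.63×0.03×0.91 + 0.79×0.03×0.09 = 0.076174
Posterior = 0.019332 / 0.076174 ≈ 0.254

With the extra evidence:
P(strain alarm | ¬overloaded truck) = 0.01·0.97 + 0.63·0.03 = 0.009700 + 0.018900 = 0.028600
Restricting to configurations with structural fatigue present: 0.63·0.03 = 0.018900.
Hence the posterior is 0.018900/0.028600 ≈ 0.661.

Pr(structural fatigue | strain alarm) ≈ 0.254; Pr(structural fatigue | strain alarm, ¬overloaded truck) ≈ 0.661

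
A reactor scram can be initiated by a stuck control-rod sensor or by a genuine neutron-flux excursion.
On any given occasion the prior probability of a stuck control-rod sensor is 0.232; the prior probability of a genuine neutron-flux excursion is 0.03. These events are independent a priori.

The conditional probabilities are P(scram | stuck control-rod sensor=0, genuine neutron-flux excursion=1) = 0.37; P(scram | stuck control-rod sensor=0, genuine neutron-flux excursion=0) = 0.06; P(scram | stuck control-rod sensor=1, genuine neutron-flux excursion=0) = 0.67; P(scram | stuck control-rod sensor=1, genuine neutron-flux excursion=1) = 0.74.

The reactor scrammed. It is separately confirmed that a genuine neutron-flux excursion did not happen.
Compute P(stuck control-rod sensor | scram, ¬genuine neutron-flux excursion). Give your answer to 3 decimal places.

P(stuck control-rod sensor | scram, ¬genuine neutron-flux excursion) ≈ 0.771

Enumerate both values of stuck control-rod sensor and weight by the priors:
  P(scram | ¬genuine neutron-flux excursion) = 0.06×0.768 + 0.67×0.232
        = 0.046080 + 0.155440 = 0.201520
Configurations with stuck control-rod sensor contribute 0.155440, so
  P(stuck control-rod sensor | scram, ¬genuine neutron-flux excursion) = 0.155440 / 0.201520 ≈ 0.771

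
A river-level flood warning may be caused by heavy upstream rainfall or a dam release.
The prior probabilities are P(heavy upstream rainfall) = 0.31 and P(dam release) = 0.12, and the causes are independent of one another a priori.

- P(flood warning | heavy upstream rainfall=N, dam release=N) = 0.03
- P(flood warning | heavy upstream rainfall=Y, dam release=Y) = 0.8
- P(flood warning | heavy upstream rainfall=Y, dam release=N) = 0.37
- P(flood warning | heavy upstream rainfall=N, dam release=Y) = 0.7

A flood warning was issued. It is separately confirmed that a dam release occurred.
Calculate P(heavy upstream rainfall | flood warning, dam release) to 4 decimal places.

For the numerator, keep only heavy upstream rainfall=true terms: 0.8*0.31 = 0.248000
Normalizer over all consistent configurations: 0.7*0.69 + 0.8*0.31 = 0.731000
Posterior = 0.248000 / 0.731000 ≈ 0.3393

P(heavy upstream rainfall | flood warning, dam release) ≈ 0.3393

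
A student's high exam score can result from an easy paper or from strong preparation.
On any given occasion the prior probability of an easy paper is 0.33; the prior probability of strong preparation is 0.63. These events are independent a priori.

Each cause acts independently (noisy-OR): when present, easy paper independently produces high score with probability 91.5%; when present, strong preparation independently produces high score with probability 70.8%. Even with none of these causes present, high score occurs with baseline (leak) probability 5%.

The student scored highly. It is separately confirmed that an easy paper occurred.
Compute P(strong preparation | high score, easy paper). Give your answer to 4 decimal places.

P(strong preparation | high score, easy paper) ≈ 0.6440

Under noisy-OR, P(high score | causes) = 1 − (1−0.05)·∏(1−qᵢ) over the active causes.
P(high score | easy paper) = 0.91925*0.37 + 0.976421*0.63 = 0.340122 + 0.615145 = 0.955267
Of this, 0.615145 comes from 0.976421*0.63 (the strong preparation=true cases).
Hence the posterior is 0.615145/0.955267 ≈ 0.6440.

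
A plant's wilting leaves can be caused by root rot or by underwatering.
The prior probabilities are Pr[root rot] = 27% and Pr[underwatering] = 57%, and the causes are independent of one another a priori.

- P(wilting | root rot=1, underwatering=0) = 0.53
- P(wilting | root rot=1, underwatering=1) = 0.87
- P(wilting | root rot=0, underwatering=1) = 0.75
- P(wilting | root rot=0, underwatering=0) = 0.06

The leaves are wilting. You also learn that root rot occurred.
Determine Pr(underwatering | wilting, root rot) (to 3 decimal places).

Pr(underwatering | wilting, root rot) ≈ 0.685

P(wilting | root rot) = 0.53·0.43 + 0.87·0.57 = 0.227900 + 0.495900 = 0.723800
Of this, 0.495900 comes from 0.87·0.57 (the underwatering=true cases).
So P(underwatering | wilting, root rot) = 0.495900/0.723800 ≈ 0.685.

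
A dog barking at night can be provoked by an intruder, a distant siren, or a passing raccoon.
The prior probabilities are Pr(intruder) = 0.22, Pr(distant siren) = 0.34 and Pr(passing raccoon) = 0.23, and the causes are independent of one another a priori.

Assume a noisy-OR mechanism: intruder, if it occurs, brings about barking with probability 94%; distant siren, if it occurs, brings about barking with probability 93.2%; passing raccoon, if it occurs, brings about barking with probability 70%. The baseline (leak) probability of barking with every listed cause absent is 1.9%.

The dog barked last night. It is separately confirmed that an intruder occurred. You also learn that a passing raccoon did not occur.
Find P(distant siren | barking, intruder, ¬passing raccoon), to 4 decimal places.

P(distant siren | barking, intruder, ¬passing raccoon) ≈ 0.3528

Under noisy-OR, P(barking | causes) = 1 − (1−0.019)·∏(1−qᵢ) over the active causes.
P(barking | intruder, ¬passing raccoon) = 0.94114·0.66 + 0.995998·0.34 = 0.621152 + 0.338639 = 0.959791
Of this, 0.338639 comes from 0.995998·0.34 (the distant siren=true cases).
P(distant siren | barking, intruder, ¬passing raccoon) = 0.338639 / 0.959791 ≈ 0.3528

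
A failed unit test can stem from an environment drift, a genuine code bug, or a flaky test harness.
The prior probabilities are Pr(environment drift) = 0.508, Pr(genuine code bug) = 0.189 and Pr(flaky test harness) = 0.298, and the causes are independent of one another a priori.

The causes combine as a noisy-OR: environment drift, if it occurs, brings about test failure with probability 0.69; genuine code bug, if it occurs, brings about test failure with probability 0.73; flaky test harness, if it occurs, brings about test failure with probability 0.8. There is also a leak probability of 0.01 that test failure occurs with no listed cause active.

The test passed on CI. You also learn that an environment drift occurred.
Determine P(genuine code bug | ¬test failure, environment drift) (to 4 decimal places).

P(genuine code bug | ¬test failure, environment drift) ≈ 0.0592

Under noisy-OR, P(test failure | causes) = 1 − (1−0.01)·∏(1−qᵢ) over the active causes.
Weight on genuine code bug=true, given the evidence: 0.010994 + 0.000933 = 0.011927
The normalizing constant is 0.3069*0.811*0.702 + 0.06138*0.811*0.298 + 0.082863*0.189*0.702 + 0.016573*0.189*0.298 = 0.201486
Posterior = 0.011927 / 0.201486 ≈ 0.0592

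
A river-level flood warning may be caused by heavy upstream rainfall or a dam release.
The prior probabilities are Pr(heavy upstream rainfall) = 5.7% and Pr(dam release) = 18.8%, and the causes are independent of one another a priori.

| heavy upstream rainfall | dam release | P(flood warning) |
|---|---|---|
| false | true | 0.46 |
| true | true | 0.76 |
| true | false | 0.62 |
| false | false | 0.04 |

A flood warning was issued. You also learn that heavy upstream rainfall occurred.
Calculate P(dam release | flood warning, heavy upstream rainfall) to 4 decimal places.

P(dam release | flood warning, heavy upstream rainfall) ≈ 0.2211

By total probability over both values of dam release:
  P(flood warning | heavy upstream rainfall) = 0.62×0.812 + 0.76×0.188
        = 0.503440 + 0.142880 = 0.646320
The terms with dam release present sum to 0.142880, so
  P(dam release | flood warning, heavy upstream rainfall) = 0.142880 / 0.646320 ≈ 0.2211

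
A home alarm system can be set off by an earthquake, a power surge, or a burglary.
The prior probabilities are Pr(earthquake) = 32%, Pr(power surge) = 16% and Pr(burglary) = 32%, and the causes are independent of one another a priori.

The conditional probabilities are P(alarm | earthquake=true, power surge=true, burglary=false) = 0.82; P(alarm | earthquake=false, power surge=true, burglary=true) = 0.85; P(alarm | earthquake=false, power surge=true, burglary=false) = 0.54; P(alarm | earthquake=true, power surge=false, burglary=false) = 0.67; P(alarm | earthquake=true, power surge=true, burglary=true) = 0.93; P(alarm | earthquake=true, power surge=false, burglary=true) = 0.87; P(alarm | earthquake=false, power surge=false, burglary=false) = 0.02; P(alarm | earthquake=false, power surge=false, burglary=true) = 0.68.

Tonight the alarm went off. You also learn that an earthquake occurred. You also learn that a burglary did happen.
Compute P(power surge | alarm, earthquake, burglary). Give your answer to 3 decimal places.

P(power surge | alarm, earthquake, burglary) ≈ 0.169

Enumerate both values of power surge and weight by the priors:
  P(alarm | earthquake, burglary) = 0.87×0.84 + 0.93×0.16
        = 0.730800 + 0.148800 = 0.879600
The terms with power surge present sum to 0.148800, so
  P(power surge | alarm, earthquake, burglary) = 0.148800 / 0.879600 ≈ 0.169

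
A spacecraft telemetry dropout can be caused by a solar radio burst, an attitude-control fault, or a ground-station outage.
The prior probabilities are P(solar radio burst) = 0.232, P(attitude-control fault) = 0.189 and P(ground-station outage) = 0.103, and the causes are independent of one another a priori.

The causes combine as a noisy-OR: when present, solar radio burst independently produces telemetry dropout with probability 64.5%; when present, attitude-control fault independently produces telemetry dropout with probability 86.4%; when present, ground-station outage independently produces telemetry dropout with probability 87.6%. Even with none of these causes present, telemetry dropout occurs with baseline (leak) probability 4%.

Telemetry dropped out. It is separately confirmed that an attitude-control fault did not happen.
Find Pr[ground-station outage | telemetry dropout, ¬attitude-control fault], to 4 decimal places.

Pr[ground-station outage | telemetry dropout, ¬attitude-control fault] ≈ 0.3598

Under noisy-OR, P(telemetry dropout | causes) = 1 − (1−0.04)·∏(1−qᵢ) over the active causes.
P(telemetry dropout | ¬attitude-control fault) = 0.04*0.768*0.897 + 0.88096*0.768*0.103 + 0.6592*0.232*0.897 + 0.957741*0.232*0.103 = 0.027556 + 0.069687 + 0.137182 + 0.022886 = 0.257311
Restricting to configurations with ground-station outage present: 0.069687 + 0.022886 = 0.092573.
So P(ground-station outage | telemetry dropout, ¬attitude-control fault) = 0.092573/0.257311 ≈ 0.3598.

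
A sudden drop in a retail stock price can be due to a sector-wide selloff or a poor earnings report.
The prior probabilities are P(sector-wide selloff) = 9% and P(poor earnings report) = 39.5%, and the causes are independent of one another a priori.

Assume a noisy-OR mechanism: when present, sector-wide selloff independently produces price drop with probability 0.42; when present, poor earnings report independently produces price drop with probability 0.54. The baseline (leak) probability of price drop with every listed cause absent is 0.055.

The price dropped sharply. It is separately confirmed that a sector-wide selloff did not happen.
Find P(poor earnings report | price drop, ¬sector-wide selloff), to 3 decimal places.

P(poor earnings report | price drop, ¬sector-wide selloff) ≈ 0.870

Under noisy-OR, P(price drop | causes) = 1 − (1−0.055)·∏(1−qᵢ) over the active causes.
Enumerate both values of poor earnings report and weight by the priors:
  P(price drop | ¬sector-wide selloff) = 0.055·0.605 + 0.5653·0.395
        = 0.033275 + 0.223294 = 0.256569
Configurations with poor earnings report contribute 0.223294, so
  P(poor earnings report | price drop, ¬sector-wide selloff) = 0.223294 / 0.256569 ≈ 0.870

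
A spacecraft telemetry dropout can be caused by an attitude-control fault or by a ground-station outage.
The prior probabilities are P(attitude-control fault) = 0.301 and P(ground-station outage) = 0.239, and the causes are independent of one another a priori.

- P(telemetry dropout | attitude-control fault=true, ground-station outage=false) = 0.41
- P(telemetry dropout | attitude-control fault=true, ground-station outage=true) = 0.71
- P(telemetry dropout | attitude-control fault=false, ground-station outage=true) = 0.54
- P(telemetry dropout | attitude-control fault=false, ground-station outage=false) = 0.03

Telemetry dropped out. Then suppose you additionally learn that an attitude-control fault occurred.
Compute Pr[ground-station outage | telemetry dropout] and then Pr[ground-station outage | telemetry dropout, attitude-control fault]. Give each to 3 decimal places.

Numerator (weight on configurations with ground-station outage): 0.090213 + 0.051077 = 0.141290
Denominator P(telemetry dropout): 0.03*0.699*0.761 + 0.54*0.699*0.239 + 0.41*0.301*0.761 + 0.71*0.301*0.239 = 0.251163
Posterior = 0.141290 / 0.251163 ≈ 0.563

With the extra evidence:
For the numerator, keep only ground-station outage=true terms: 0.71*0.239 = 0.169690
Denominator P(telemetry dropout | attitude-control fault): 0.41*0.761 + 0.71*0.239 = 0.481700
Posterior = 0.169690 / 0.481700 ≈ 0.352
The drop from 0.563 to 0.352 is the explaining-away (discounting) effect.

Pr[ground-station outage | telemetry dropout] ≈ 0.563; Pr[ground-station outage | telemetry dropout, attitude-control fault] ≈ 0.352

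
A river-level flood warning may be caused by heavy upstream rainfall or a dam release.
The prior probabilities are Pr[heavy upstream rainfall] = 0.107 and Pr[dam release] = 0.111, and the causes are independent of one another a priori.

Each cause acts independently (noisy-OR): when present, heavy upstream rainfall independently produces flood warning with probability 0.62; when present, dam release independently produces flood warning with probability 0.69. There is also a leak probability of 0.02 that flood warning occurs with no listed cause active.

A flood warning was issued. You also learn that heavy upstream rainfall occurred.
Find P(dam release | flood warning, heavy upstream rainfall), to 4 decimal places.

Under noisy-OR, P(flood warning | causes) = 1 − (1−0.02)·∏(1−qᵢ) over the active causes.
Weight on dam release=true, given the evidence: 0.884556×0.111 = 0.098186
The normalizing constant is 0.6276×0.889 + 0.884556×0.111 = 0.656122
P(dam release | flood warning, heavy upstream rainfall) = 0.098186/0.656122 ≈ 0.1496

P(dam release | flood warning, heavy upstream rainfall) ≈ 0.1496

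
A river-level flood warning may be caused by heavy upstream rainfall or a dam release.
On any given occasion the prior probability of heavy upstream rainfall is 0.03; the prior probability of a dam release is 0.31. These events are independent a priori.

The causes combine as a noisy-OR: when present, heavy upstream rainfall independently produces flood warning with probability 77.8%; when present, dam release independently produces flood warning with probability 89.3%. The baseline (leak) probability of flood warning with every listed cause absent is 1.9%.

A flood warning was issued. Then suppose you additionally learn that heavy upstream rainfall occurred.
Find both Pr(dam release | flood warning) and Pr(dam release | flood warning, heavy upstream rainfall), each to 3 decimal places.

Under noisy-OR, P(flood warning | causes) = 1 − (1−0.019)·∏(1−qᵢ) over the active causes.
By total probability over the 4 (heavy upstream rainfall, dam release) configurations:
  P(flood warning) = 0.019*0.97*0.69 + 0.895033*0.97*0.31 + 0.782218*0.03*0.69 + 0.976697*0.03*0.31
        = 0.012717 + 0.269136 + 0.016192 + 0.009083 = 0.307128
Keeping only the dam release-present terms gives 0.278219, so
  P(dam release | flood warning) = 0.278219 / 0.307128 ≈ 0.906

Now condition on the additional information:
Weight on dam release=true, given the evidence: 0.976697*0.31 = 0.302776
Normalizer over all consistent configurations: 0.782218*0.69 + 0.976697*0.31 = 0.842506
P(dam release | flood warning, heavy upstream rainfall) = 0.302776/0.842506 ≈ 0.359

Pr(dam release | flood warning) ≈ 0.906; Pr(dam release | flood warning, heavy upstream rainfall) ≈ 0.359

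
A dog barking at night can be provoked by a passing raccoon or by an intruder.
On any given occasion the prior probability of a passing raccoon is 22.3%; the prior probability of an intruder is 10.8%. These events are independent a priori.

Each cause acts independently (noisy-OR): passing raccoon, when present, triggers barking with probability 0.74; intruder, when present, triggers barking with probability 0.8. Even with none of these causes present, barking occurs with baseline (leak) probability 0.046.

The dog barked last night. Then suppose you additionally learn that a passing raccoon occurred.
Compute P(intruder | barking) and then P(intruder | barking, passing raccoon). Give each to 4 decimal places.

P(intruder | barking) ≈ 0.3335; P(intruder | barking, passing raccoon) ≈ 0.1327

Under noisy-OR, P(barking | causes) = 1 − (1−0.046)·∏(1−qᵢ) over the active causes.
P(barking) = 0.046×0.777×0.892 + 0.8092×0.777×0.108 + 0.75196×0.223×0.892 + 0.950392×0.223×0.108 = 0.031882 + 0.067905 + 0.149577 + 0.022889 = 0.272253
Of this, 0.090794 comes from 0.067905 + 0.022889 (the intruder=true cases).
So P(intruder | barking) = 0.090794/0.272253 ≈ 0.3335.

Now also conditioning on passing raccoon=true:
Enumerate both values of intruder and weight by the priors:
  P(barking | passing raccoon) = 0.75196*0.892 + 0.950392*0.108
        = 0.670748 + 0.102642 = 0.773390
Keeping only the intruder-present terms gives 0.102642, so
  P(intruder | barking, passing raccoon) = 0.102642 / 0.773390 ≈ 0.1327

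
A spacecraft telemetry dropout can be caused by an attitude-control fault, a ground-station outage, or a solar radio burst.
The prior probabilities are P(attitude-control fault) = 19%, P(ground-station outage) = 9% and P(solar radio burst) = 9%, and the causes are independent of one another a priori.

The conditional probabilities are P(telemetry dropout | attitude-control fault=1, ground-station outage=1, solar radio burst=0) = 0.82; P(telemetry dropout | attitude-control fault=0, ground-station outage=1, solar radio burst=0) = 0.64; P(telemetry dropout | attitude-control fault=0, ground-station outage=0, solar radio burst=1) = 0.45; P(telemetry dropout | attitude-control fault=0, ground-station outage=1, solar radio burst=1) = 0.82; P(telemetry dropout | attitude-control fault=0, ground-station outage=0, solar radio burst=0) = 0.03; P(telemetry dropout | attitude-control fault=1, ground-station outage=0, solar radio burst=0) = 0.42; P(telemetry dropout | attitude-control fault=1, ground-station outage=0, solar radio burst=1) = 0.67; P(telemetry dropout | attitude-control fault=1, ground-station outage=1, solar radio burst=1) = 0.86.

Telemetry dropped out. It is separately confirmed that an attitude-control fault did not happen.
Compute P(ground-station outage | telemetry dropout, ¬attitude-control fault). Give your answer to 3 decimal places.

P(ground-station outage | telemetry dropout, ¬attitude-control fault) ≈ 0.489

P(telemetry dropout | ¬attitude-control fault) = 0.03×0.91×0.91 + 0.45×0.91×0.09 + 0.64×0.09×0.91 + 0.82×0.09×0.09 = 0.024843 + 0.036855 + 0.052416 + 0.006642 = 0.120756
Of this, 0.059058 comes from 0.052416 + 0.006642 (the ground-station outage=true cases).
Hence the posterior is 0.059058/0.120756 ≈ 0.489.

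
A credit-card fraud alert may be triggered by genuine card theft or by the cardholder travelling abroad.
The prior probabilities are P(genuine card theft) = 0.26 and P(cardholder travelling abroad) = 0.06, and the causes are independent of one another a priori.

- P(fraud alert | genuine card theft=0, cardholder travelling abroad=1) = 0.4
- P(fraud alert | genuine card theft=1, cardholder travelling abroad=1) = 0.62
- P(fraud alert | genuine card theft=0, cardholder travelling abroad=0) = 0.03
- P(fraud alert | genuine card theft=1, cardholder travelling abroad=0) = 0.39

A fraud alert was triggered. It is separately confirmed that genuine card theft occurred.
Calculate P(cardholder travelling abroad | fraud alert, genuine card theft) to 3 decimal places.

P(fraud alert | genuine card theft) = 0.39·0.94 + 0.62·0.06 = 0.366600 + 0.037200 = 0.403800
Of this, 0.037200 comes from 0.62·0.06 (the cardholder travelling abroad=true cases).
Hence the posterior is 0.037200/0.403800 ≈ 0.092.

P(cardholder travelling abroad | fraud alert, genuine card theft) ≈ 0.092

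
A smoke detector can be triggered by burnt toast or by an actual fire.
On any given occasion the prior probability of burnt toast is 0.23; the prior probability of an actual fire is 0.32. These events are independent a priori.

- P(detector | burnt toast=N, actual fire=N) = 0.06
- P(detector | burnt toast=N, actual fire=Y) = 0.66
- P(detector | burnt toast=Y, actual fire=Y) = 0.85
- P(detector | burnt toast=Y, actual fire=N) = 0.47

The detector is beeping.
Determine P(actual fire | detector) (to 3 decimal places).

P(actual fire | detector) ≈ 0.682

By total probability over the 4 (burnt toast, actual fire) configurations:
  P(detector) = 0.06×0.77×0.68 + 0.66×0.77×0.32 + 0.47×0.23×0.68 + 0.85×0.23×0.32
        = 0.031416 + 0.162624 + 0.073508 + 0.062560 = 0.330108
The terms with actual fire present sum to 0.225184, so
  P(actual fire | detector) = 0.225184 / 0.330108 ≈ 0.682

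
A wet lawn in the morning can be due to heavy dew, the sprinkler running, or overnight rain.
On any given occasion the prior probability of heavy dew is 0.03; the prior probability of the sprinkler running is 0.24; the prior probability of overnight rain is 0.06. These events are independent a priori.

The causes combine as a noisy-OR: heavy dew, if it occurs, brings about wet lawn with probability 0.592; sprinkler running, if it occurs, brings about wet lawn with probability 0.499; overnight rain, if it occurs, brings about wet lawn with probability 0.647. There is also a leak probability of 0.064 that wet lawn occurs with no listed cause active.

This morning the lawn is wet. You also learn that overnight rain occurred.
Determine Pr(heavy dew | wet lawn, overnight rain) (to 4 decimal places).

Under noisy-OR, P(wet lawn | causes) = 1 − (1−0.064)·∏(1−qᵢ) over the active causes.
Sum P(wet lawn|·) weighted by the priors over the 4 (heavy dew, sprinkler running) configurations:
  P(wet lawn | overnight rain) = 0.669592×0.97×0.76 + 0.834466×0.97×0.24 + 0.865194×0.03×0.76 + 0.932462×0.03×0.24
        = 0.493623 + 0.194264 + 0.019726 + 0.006714 = 0.714327
Keeping only the heavy dew-present terms gives 0.026440, so
  P(heavy dew | wet lawn, overnight rain) = 0.026440 / 0.714327 ≈ 0.0370

Pr(heavy dew | wet lawn, overnight rain) ≈ 0.0370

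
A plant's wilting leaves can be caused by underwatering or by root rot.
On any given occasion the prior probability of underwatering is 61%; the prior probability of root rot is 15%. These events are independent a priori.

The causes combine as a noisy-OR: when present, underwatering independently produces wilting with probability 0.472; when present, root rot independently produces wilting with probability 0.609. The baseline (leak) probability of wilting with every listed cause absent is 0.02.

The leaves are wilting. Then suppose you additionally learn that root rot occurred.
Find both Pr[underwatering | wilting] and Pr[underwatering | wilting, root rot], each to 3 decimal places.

Under noisy-OR, P(wilting | causes) = 1 − (1−0.02)·∏(1−qᵢ) over the active causes.
Enumerate the 4 (underwatering, root rot) configurations and weight by the priors:
  P(wilting) = 0.02·0.39·0.85 + 0.61682·0.39·0.15 + 0.48256·0.61·0.85 + 0.797681·0.61·0.15
        = 0.006630 + 0.036084 + 0.250207 + 0.072988 = 0.365909
The terms with underwatering present sum to 0.323195, so
  P(underwatering | wilting) = 0.323195 / 0.365909 ≈ 0.883

With the extra evidence:
Enumerate both values of underwatering and weight by the priors:
  P(wilting | root rot) = 0.61682·0.39 + 0.797681·0.61
        = 0.240560 + 0.486585 = 0.727145
Keeping only the underwatering-present terms gives 0.486585, so
  P(underwatering | wilting, root rot) = 0.486585 / 0.727145 ≈ 0.669

Pr[underwatering | wilting] ≈ 0.883; Pr[underwatering | wilting, root rot] ≈ 0.669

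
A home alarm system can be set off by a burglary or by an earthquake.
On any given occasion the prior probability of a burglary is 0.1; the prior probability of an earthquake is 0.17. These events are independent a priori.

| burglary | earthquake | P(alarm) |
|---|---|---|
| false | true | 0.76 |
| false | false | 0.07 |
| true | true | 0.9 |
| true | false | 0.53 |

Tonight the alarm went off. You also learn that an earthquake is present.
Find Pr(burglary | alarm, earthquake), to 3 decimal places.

By total probability over both values of burglary:
  P(alarm | earthquake) = 0.76*0.9 + 0.9*0.1
        = 0.684000 + 0.090000 = 0.774000
Keeping only the burglary-present terms gives 0.090000, so
  P(burglary | alarm, earthquake) = 0.090000 / 0.774000 ≈ 0.116

Pr(burglary | alarm, earthquake) ≈ 0.116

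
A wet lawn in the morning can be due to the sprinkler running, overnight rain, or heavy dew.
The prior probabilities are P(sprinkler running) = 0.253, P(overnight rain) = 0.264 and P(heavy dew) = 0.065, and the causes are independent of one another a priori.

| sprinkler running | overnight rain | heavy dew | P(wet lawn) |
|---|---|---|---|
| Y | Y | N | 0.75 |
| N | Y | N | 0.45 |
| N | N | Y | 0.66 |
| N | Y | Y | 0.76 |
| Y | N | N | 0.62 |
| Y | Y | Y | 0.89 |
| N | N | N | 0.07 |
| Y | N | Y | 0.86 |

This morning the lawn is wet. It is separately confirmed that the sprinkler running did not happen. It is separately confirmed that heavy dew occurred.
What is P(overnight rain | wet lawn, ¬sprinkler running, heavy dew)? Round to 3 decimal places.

P(overnight rain | wet lawn, ¬sprinkler running, heavy dew) ≈ 0.292

By total probability over both values of overnight rain:
  P(wet lawn | ¬sprinkler running, heavy dew) = 0.66*0.736 + 0.76*0.264
        = 0.485760 + 0.200640 = 0.686400
Configurations with overnight rain contribute 0.200640, so
  P(overnight rain | wet lawn, ¬sprinkler running, heavy dew) = 0.200640 / 0.686400 ≈ 0.292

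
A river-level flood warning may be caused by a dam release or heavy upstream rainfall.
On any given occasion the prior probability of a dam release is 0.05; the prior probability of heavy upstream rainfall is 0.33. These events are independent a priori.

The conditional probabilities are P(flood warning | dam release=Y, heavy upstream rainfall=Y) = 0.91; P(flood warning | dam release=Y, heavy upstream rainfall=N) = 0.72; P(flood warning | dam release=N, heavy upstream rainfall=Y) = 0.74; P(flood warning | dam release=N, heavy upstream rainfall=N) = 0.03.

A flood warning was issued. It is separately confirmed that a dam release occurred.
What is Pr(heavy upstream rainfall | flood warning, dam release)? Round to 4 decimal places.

Numerator (weight on configurations with heavy upstream rainfall): 0.91*0.33 = 0.300300
The normalizing constant is 0.72*0.67 + 0.91*0.33 = 0.782700
P(heavy upstream rainfall | flood warning, dam release) = 0.300300/0.782700 ≈ 0.3837

Pr(heavy upstream rainfall | flood warning, dam release) ≈ 0.3837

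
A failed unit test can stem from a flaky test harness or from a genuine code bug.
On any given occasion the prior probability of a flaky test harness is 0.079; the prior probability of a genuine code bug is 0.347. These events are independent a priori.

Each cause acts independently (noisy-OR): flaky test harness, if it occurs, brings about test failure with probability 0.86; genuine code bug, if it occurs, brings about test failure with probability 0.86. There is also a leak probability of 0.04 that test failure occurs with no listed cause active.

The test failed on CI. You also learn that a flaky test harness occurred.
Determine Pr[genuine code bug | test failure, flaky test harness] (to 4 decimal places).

Pr[genuine code bug | test failure, flaky test harness] ≈ 0.3759

Under noisy-OR, P(test failure | causes) = 1 − (1−0.04)·∏(1−qᵢ) over the active causes.
Weight on genuine code bug=true, given the evidence: 0.981184*0.347 = 0.340471
The normalizing constant is 0.8656*0.653 + 0.981184*0.347 = 0.905708
P(genuine code bug | test failure, flaky test harness) = 0.340471/0.905708 ≈ 0.3759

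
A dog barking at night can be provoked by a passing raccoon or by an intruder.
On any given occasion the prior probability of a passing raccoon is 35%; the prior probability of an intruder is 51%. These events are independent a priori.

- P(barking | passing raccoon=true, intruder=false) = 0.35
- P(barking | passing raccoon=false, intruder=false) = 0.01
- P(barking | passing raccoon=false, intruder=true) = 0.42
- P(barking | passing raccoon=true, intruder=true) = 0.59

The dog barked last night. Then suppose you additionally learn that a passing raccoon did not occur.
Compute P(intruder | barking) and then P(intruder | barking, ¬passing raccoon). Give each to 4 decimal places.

P(intruder | barking) ≈ 0.7946; P(intruder | barking, ¬passing raccoon) ≈ 0.9776

P(barking) = 0.01*0.65*0.49 + 0.42*0.65*0.51 + 0.35*0.35*0.49 + 0.59*0.35*0.51 = 0.003185 + 0.139230 + 0.060025 + 0.105315 = 0.307755
Restricting to configurations with intruder present: 0.139230 + 0.105315 = 0.244545.
Hence the posterior is 0.244545/0.307755 ≈ 0.7946.

Now also conditioning on passing raccoon≠true:
For the numerator, keep only intruder=true terms: 0.42·0.51 = 0.214200
The normalizing constant is 0.01·0.49 + 0.42·0.51 = 0.219100
Posterior = 0.214200 / 0.219100 ≈ 0.9776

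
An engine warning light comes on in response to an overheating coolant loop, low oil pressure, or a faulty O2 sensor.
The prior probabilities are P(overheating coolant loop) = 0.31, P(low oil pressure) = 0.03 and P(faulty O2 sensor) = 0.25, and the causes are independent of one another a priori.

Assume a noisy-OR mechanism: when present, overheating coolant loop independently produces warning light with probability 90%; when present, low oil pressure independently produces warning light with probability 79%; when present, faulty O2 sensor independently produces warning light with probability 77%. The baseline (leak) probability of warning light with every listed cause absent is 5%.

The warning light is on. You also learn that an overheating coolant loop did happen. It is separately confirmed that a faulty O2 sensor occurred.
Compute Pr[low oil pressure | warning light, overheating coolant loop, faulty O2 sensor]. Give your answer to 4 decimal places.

Pr[low oil pressure | warning light, overheating coolant loop, faulty O2 sensor] ≈ 0.0305

Under noisy-OR, P(warning light | causes) = 1 − (1−0.05)·∏(1−qᵢ) over the active causes.
Enumerate both values of low oil pressure and weight by the priors:
  P(warning light | overheating coolant loop, faulty O2 sensor) = 0.97815·0.97 + 0.995412·0.03
        = 0.948805 + 0.029862 = 0.978667
The terms with low oil pressure present sum to 0.029862, so
  P(low oil pressure | warning light, overheating coolant loop, faulty O2 sensor) = 0.029862 / 0.978667 ≈ 0.0305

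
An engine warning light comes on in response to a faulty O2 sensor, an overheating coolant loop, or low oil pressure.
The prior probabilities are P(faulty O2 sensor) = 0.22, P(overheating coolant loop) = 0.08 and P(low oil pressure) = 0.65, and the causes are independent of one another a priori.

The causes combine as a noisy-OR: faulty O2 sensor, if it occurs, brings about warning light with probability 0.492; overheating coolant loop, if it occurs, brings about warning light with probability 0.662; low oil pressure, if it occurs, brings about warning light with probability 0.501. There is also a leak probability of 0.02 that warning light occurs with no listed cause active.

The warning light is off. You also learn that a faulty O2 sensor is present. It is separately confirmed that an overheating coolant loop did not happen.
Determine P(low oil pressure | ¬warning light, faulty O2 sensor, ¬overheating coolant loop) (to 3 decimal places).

Under noisy-OR, P(warning light | causes) = 1 − (1−0.02)·∏(1−qᵢ) over the active causes.
Sum P(¬warning light|·) weighted by the priors over both values of low oil pressure:
  P(¬warning light | faulty O2 sensor, ¬overheating coolant loop) = 0.49784*0.35 + 0.248422*0.65
        = 0.174244 + 0.161474 = 0.335718
The terms with low oil pressure present sum to 0.161474, so
  P(low oil pressure | ¬warning light, faulty O2 sensor, ¬overheating coolant loop) = 0.161474 / 0.335718 ≈ 0.481

P(low oil pressure | ¬warning light, faulty O2 sensor, ¬overheating coolant loop) ≈ 0.481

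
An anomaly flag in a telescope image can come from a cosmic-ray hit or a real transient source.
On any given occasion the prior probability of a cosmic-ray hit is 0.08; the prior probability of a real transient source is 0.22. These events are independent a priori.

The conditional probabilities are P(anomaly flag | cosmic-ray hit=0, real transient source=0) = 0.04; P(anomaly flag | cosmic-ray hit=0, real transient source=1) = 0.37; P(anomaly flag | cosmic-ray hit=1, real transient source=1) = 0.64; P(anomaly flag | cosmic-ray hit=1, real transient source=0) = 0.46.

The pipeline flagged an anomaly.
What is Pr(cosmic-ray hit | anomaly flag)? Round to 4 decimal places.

Pr(cosmic-ray hit | anomaly flag) ≈ 0.2784

By total probability over the 4 (cosmic-ray hit, real transient source) configurations:
  P(anomaly flag) = 0.04·0.92·0.78 + 0.37·0.92·0.22 + 0.46·0.08·0.78 + 0.64·0.08·0.22
        = 0.028704 + 0.074888 + 0.028704 + 0.011264 = 0.143560
Configurations with cosmic-ray hit contribute 0.039968, so
  P(cosmic-ray hit | anomaly flag) = 0.039968 / 0.143560 ≈ 0.2784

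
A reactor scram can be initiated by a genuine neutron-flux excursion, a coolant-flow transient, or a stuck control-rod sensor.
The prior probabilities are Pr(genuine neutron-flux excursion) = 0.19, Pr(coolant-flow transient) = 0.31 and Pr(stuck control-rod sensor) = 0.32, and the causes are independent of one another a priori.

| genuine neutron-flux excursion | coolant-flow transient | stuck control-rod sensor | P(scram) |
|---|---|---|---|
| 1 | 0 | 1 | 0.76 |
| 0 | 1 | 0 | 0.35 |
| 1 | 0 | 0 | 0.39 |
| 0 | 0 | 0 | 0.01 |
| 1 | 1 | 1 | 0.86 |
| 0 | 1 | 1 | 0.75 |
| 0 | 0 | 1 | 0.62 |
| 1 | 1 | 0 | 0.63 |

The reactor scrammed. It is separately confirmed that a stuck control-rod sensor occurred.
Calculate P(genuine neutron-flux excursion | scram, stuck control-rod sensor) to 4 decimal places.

Enumerate the 4 (genuine neutron-flux excursion, coolant-flow transient) configurations and weight by the priors:
  P(scram | stuck control-rod sensor) = 0.62*0.81*0.69 + 0.75*0.81*0.31 + 0.76*0.19*0.69 + 0.86*0.19*0.31
        = 0.346518 + 0.188325 + 0.099636 + 0.050654 = 0.685133
The terms with genuine neutron-flux excursion present sum to 0.150290, so
  P(genuine neutron-flux excursion | scram, stuck control-rod sensor) = 0.150290 / 0.685133 ≈ 0.2194

P(genuine neutron-flux excursion | scram, stuck control-rod sensor) ≈ 0.2194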